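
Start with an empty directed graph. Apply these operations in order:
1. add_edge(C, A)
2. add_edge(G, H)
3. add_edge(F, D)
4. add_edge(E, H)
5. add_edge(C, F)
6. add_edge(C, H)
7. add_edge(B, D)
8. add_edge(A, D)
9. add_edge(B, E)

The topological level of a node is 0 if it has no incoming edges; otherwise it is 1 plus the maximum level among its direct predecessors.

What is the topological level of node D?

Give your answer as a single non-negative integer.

Op 1: add_edge(C, A). Edges now: 1
Op 2: add_edge(G, H). Edges now: 2
Op 3: add_edge(F, D). Edges now: 3
Op 4: add_edge(E, H). Edges now: 4
Op 5: add_edge(C, F). Edges now: 5
Op 6: add_edge(C, H). Edges now: 6
Op 7: add_edge(B, D). Edges now: 7
Op 8: add_edge(A, D). Edges now: 8
Op 9: add_edge(B, E). Edges now: 9
Compute levels (Kahn BFS):
  sources (in-degree 0): B, C, G
  process B: level=0
    B->D: in-degree(D)=2, level(D)>=1
    B->E: in-degree(E)=0, level(E)=1, enqueue
  process C: level=0
    C->A: in-degree(A)=0, level(A)=1, enqueue
    C->F: in-degree(F)=0, level(F)=1, enqueue
    C->H: in-degree(H)=2, level(H)>=1
  process G: level=0
    G->H: in-degree(H)=1, level(H)>=1
  process E: level=1
    E->H: in-degree(H)=0, level(H)=2, enqueue
  process A: level=1
    A->D: in-degree(D)=1, level(D)>=2
  process F: level=1
    F->D: in-degree(D)=0, level(D)=2, enqueue
  process H: level=2
  process D: level=2
All levels: A:1, B:0, C:0, D:2, E:1, F:1, G:0, H:2
level(D) = 2

Answer: 2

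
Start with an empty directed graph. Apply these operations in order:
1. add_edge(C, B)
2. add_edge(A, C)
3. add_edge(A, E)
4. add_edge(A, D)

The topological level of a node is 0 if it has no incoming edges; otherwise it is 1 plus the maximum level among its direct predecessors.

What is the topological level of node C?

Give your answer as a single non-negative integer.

Op 1: add_edge(C, B). Edges now: 1
Op 2: add_edge(A, C). Edges now: 2
Op 3: add_edge(A, E). Edges now: 3
Op 4: add_edge(A, D). Edges now: 4
Compute levels (Kahn BFS):
  sources (in-degree 0): A
  process A: level=0
    A->C: in-degree(C)=0, level(C)=1, enqueue
    A->D: in-degree(D)=0, level(D)=1, enqueue
    A->E: in-degree(E)=0, level(E)=1, enqueue
  process C: level=1
    C->B: in-degree(B)=0, level(B)=2, enqueue
  process D: level=1
  process E: level=1
  process B: level=2
All levels: A:0, B:2, C:1, D:1, E:1
level(C) = 1

Answer: 1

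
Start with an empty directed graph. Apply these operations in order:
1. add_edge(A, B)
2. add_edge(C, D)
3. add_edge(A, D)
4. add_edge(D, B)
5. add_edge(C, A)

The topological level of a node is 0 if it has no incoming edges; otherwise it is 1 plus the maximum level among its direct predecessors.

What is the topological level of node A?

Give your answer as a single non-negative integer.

Op 1: add_edge(A, B). Edges now: 1
Op 2: add_edge(C, D). Edges now: 2
Op 3: add_edge(A, D). Edges now: 3
Op 4: add_edge(D, B). Edges now: 4
Op 5: add_edge(C, A). Edges now: 5
Compute levels (Kahn BFS):
  sources (in-degree 0): C
  process C: level=0
    C->A: in-degree(A)=0, level(A)=1, enqueue
    C->D: in-degree(D)=1, level(D)>=1
  process A: level=1
    A->B: in-degree(B)=1, level(B)>=2
    A->D: in-degree(D)=0, level(D)=2, enqueue
  process D: level=2
    D->B: in-degree(B)=0, level(B)=3, enqueue
  process B: level=3
All levels: A:1, B:3, C:0, D:2
level(A) = 1

Answer: 1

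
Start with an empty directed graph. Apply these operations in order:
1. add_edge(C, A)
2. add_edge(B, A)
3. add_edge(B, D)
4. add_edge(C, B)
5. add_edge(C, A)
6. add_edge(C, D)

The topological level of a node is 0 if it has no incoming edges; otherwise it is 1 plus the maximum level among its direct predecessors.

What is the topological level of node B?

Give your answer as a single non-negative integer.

Answer: 1

Derivation:
Op 1: add_edge(C, A). Edges now: 1
Op 2: add_edge(B, A). Edges now: 2
Op 3: add_edge(B, D). Edges now: 3
Op 4: add_edge(C, B). Edges now: 4
Op 5: add_edge(C, A) (duplicate, no change). Edges now: 4
Op 6: add_edge(C, D). Edges now: 5
Compute levels (Kahn BFS):
  sources (in-degree 0): C
  process C: level=0
    C->A: in-degree(A)=1, level(A)>=1
    C->B: in-degree(B)=0, level(B)=1, enqueue
    C->D: in-degree(D)=1, level(D)>=1
  process B: level=1
    B->A: in-degree(A)=0, level(A)=2, enqueue
    B->D: in-degree(D)=0, level(D)=2, enqueue
  process A: level=2
  process D: level=2
All levels: A:2, B:1, C:0, D:2
level(B) = 1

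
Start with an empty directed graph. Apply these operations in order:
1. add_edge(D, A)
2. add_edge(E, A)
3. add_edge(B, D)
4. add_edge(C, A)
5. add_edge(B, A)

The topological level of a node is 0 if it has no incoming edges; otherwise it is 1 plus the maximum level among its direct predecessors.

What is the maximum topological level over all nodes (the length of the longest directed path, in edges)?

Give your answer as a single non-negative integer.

Op 1: add_edge(D, A). Edges now: 1
Op 2: add_edge(E, A). Edges now: 2
Op 3: add_edge(B, D). Edges now: 3
Op 4: add_edge(C, A). Edges now: 4
Op 5: add_edge(B, A). Edges now: 5
Compute levels (Kahn BFS):
  sources (in-degree 0): B, C, E
  process B: level=0
    B->A: in-degree(A)=3, level(A)>=1
    B->D: in-degree(D)=0, level(D)=1, enqueue
  process C: level=0
    C->A: in-degree(A)=2, level(A)>=1
  process E: level=0
    E->A: in-degree(A)=1, level(A)>=1
  process D: level=1
    D->A: in-degree(A)=0, level(A)=2, enqueue
  process A: level=2
All levels: A:2, B:0, C:0, D:1, E:0
max level = 2

Answer: 2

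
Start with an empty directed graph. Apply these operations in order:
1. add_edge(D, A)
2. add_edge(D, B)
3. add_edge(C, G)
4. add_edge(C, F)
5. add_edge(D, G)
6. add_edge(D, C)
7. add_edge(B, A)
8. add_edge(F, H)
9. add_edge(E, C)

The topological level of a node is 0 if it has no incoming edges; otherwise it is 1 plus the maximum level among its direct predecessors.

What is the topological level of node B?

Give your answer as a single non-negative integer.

Op 1: add_edge(D, A). Edges now: 1
Op 2: add_edge(D, B). Edges now: 2
Op 3: add_edge(C, G). Edges now: 3
Op 4: add_edge(C, F). Edges now: 4
Op 5: add_edge(D, G). Edges now: 5
Op 6: add_edge(D, C). Edges now: 6
Op 7: add_edge(B, A). Edges now: 7
Op 8: add_edge(F, H). Edges now: 8
Op 9: add_edge(E, C). Edges now: 9
Compute levels (Kahn BFS):
  sources (in-degree 0): D, E
  process D: level=0
    D->A: in-degree(A)=1, level(A)>=1
    D->B: in-degree(B)=0, level(B)=1, enqueue
    D->C: in-degree(C)=1, level(C)>=1
    D->G: in-degree(G)=1, level(G)>=1
  process E: level=0
    E->C: in-degree(C)=0, level(C)=1, enqueue
  process B: level=1
    B->A: in-degree(A)=0, level(A)=2, enqueue
  process C: level=1
    C->F: in-degree(F)=0, level(F)=2, enqueue
    C->G: in-degree(G)=0, level(G)=2, enqueue
  process A: level=2
  process F: level=2
    F->H: in-degree(H)=0, level(H)=3, enqueue
  process G: level=2
  process H: level=3
All levels: A:2, B:1, C:1, D:0, E:0, F:2, G:2, H:3
level(B) = 1

Answer: 1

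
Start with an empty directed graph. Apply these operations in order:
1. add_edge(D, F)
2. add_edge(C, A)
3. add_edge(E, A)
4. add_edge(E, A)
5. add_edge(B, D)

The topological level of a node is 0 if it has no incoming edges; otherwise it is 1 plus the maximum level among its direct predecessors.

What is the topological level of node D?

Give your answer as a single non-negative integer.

Op 1: add_edge(D, F). Edges now: 1
Op 2: add_edge(C, A). Edges now: 2
Op 3: add_edge(E, A). Edges now: 3
Op 4: add_edge(E, A) (duplicate, no change). Edges now: 3
Op 5: add_edge(B, D). Edges now: 4
Compute levels (Kahn BFS):
  sources (in-degree 0): B, C, E
  process B: level=0
    B->D: in-degree(D)=0, level(D)=1, enqueue
  process C: level=0
    C->A: in-degree(A)=1, level(A)>=1
  process E: level=0
    E->A: in-degree(A)=0, level(A)=1, enqueue
  process D: level=1
    D->F: in-degree(F)=0, level(F)=2, enqueue
  process A: level=1
  process F: level=2
All levels: A:1, B:0, C:0, D:1, E:0, F:2
level(D) = 1

Answer: 1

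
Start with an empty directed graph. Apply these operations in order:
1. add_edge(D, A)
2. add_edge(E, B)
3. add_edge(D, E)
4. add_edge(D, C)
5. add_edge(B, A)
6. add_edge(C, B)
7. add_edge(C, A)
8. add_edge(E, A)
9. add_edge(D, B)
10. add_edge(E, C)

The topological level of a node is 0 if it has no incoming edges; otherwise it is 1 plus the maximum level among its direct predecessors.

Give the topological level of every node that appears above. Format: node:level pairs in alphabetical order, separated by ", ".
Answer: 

Op 1: add_edge(D, A). Edges now: 1
Op 2: add_edge(E, B). Edges now: 2
Op 3: add_edge(D, E). Edges now: 3
Op 4: add_edge(D, C). Edges now: 4
Op 5: add_edge(B, A). Edges now: 5
Op 6: add_edge(C, B). Edges now: 6
Op 7: add_edge(C, A). Edges now: 7
Op 8: add_edge(E, A). Edges now: 8
Op 9: add_edge(D, B). Edges now: 9
Op 10: add_edge(E, C). Edges now: 10
Compute levels (Kahn BFS):
  sources (in-degree 0): D
  process D: level=0
    D->A: in-degree(A)=3, level(A)>=1
    D->B: in-degree(B)=2, level(B)>=1
    D->C: in-degree(C)=1, level(C)>=1
    D->E: in-degree(E)=0, level(E)=1, enqueue
  process E: level=1
    E->A: in-degree(A)=2, level(A)>=2
    E->B: in-degree(B)=1, level(B)>=2
    E->C: in-degree(C)=0, level(C)=2, enqueue
  process C: level=2
    C->A: in-degree(A)=1, level(A)>=3
    C->B: in-degree(B)=0, level(B)=3, enqueue
  process B: level=3
    B->A: in-degree(A)=0, level(A)=4, enqueue
  process A: level=4
All levels: A:4, B:3, C:2, D:0, E:1

Answer: A:4, B:3, C:2, D:0, E:1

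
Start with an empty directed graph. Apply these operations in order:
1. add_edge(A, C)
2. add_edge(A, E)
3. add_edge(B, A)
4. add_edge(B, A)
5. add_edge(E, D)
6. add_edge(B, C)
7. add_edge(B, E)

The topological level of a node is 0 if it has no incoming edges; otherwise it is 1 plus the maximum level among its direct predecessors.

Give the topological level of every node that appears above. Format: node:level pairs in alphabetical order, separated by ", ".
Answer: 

Answer: A:1, B:0, C:2, D:3, E:2

Derivation:
Op 1: add_edge(A, C). Edges now: 1
Op 2: add_edge(A, E). Edges now: 2
Op 3: add_edge(B, A). Edges now: 3
Op 4: add_edge(B, A) (duplicate, no change). Edges now: 3
Op 5: add_edge(E, D). Edges now: 4
Op 6: add_edge(B, C). Edges now: 5
Op 7: add_edge(B, E). Edges now: 6
Compute levels (Kahn BFS):
  sources (in-degree 0): B
  process B: level=0
    B->A: in-degree(A)=0, level(A)=1, enqueue
    B->C: in-degree(C)=1, level(C)>=1
    B->E: in-degree(E)=1, level(E)>=1
  process A: level=1
    A->C: in-degree(C)=0, level(C)=2, enqueue
    A->E: in-degree(E)=0, level(E)=2, enqueue
  process C: level=2
  process E: level=2
    E->D: in-degree(D)=0, level(D)=3, enqueue
  process D: level=3
All levels: A:1, B:0, C:2, D:3, E:2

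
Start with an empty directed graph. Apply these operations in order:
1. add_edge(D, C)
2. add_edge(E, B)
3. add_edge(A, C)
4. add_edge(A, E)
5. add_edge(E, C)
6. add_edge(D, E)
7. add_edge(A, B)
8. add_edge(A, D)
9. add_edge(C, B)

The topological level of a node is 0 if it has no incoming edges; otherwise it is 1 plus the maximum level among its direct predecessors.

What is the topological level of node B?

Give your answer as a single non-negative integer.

Op 1: add_edge(D, C). Edges now: 1
Op 2: add_edge(E, B). Edges now: 2
Op 3: add_edge(A, C). Edges now: 3
Op 4: add_edge(A, E). Edges now: 4
Op 5: add_edge(E, C). Edges now: 5
Op 6: add_edge(D, E). Edges now: 6
Op 7: add_edge(A, B). Edges now: 7
Op 8: add_edge(A, D). Edges now: 8
Op 9: add_edge(C, B). Edges now: 9
Compute levels (Kahn BFS):
  sources (in-degree 0): A
  process A: level=0
    A->B: in-degree(B)=2, level(B)>=1
    A->C: in-degree(C)=2, level(C)>=1
    A->D: in-degree(D)=0, level(D)=1, enqueue
    A->E: in-degree(E)=1, level(E)>=1
  process D: level=1
    D->C: in-degree(C)=1, level(C)>=2
    D->E: in-degree(E)=0, level(E)=2, enqueue
  process E: level=2
    E->B: in-degree(B)=1, level(B)>=3
    E->C: in-degree(C)=0, level(C)=3, enqueue
  process C: level=3
    C->B: in-degree(B)=0, level(B)=4, enqueue
  process B: level=4
All levels: A:0, B:4, C:3, D:1, E:2
level(B) = 4

Answer: 4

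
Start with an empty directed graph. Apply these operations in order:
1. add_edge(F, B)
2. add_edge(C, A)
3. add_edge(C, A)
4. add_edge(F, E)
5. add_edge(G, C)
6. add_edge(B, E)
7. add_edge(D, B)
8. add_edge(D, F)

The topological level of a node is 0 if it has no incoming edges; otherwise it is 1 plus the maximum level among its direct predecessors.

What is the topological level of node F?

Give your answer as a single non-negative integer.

Op 1: add_edge(F, B). Edges now: 1
Op 2: add_edge(C, A). Edges now: 2
Op 3: add_edge(C, A) (duplicate, no change). Edges now: 2
Op 4: add_edge(F, E). Edges now: 3
Op 5: add_edge(G, C). Edges now: 4
Op 6: add_edge(B, E). Edges now: 5
Op 7: add_edge(D, B). Edges now: 6
Op 8: add_edge(D, F). Edges now: 7
Compute levels (Kahn BFS):
  sources (in-degree 0): D, G
  process D: level=0
    D->B: in-degree(B)=1, level(B)>=1
    D->F: in-degree(F)=0, level(F)=1, enqueue
  process G: level=0
    G->C: in-degree(C)=0, level(C)=1, enqueue
  process F: level=1
    F->B: in-degree(B)=0, level(B)=2, enqueue
    F->E: in-degree(E)=1, level(E)>=2
  process C: level=1
    C->A: in-degree(A)=0, level(A)=2, enqueue
  process B: level=2
    B->E: in-degree(E)=0, level(E)=3, enqueue
  process A: level=2
  process E: level=3
All levels: A:2, B:2, C:1, D:0, E:3, F:1, G:0
level(F) = 1

Answer: 1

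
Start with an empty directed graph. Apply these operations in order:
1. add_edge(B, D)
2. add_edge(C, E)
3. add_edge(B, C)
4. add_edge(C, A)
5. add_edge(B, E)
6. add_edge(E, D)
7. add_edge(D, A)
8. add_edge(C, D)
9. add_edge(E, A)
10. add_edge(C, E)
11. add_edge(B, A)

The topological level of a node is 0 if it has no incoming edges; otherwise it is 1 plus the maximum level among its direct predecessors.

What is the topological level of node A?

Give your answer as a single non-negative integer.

Op 1: add_edge(B, D). Edges now: 1
Op 2: add_edge(C, E). Edges now: 2
Op 3: add_edge(B, C). Edges now: 3
Op 4: add_edge(C, A). Edges now: 4
Op 5: add_edge(B, E). Edges now: 5
Op 6: add_edge(E, D). Edges now: 6
Op 7: add_edge(D, A). Edges now: 7
Op 8: add_edge(C, D). Edges now: 8
Op 9: add_edge(E, A). Edges now: 9
Op 10: add_edge(C, E) (duplicate, no change). Edges now: 9
Op 11: add_edge(B, A). Edges now: 10
Compute levels (Kahn BFS):
  sources (in-degree 0): B
  process B: level=0
    B->A: in-degree(A)=3, level(A)>=1
    B->C: in-degree(C)=0, level(C)=1, enqueue
    B->D: in-degree(D)=2, level(D)>=1
    B->E: in-degree(E)=1, level(E)>=1
  process C: level=1
    C->A: in-degree(A)=2, level(A)>=2
    C->D: in-degree(D)=1, level(D)>=2
    C->E: in-degree(E)=0, level(E)=2, enqueue
  process E: level=2
    E->A: in-degree(A)=1, level(A)>=3
    E->D: in-degree(D)=0, level(D)=3, enqueue
  process D: level=3
    D->A: in-degree(A)=0, level(A)=4, enqueue
  process A: level=4
All levels: A:4, B:0, C:1, D:3, E:2
level(A) = 4

Answer: 4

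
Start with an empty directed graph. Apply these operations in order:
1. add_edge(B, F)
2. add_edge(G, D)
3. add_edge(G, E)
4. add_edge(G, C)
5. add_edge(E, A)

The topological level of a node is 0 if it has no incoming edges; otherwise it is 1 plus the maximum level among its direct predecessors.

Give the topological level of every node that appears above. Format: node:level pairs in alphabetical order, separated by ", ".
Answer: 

Answer: A:2, B:0, C:1, D:1, E:1, F:1, G:0

Derivation:
Op 1: add_edge(B, F). Edges now: 1
Op 2: add_edge(G, D). Edges now: 2
Op 3: add_edge(G, E). Edges now: 3
Op 4: add_edge(G, C). Edges now: 4
Op 5: add_edge(E, A). Edges now: 5
Compute levels (Kahn BFS):
  sources (in-degree 0): B, G
  process B: level=0
    B->F: in-degree(F)=0, level(F)=1, enqueue
  process G: level=0
    G->C: in-degree(C)=0, level(C)=1, enqueue
    G->D: in-degree(D)=0, level(D)=1, enqueue
    G->E: in-degree(E)=0, level(E)=1, enqueue
  process F: level=1
  process C: level=1
  process D: level=1
  process E: level=1
    E->A: in-degree(A)=0, level(A)=2, enqueue
  process A: level=2
All levels: A:2, B:0, C:1, D:1, E:1, F:1, G:0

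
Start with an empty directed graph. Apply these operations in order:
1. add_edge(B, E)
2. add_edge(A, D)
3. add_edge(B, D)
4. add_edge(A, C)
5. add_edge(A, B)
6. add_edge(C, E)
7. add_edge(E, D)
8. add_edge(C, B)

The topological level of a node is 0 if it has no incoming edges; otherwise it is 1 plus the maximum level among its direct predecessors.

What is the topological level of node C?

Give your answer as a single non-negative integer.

Answer: 1

Derivation:
Op 1: add_edge(B, E). Edges now: 1
Op 2: add_edge(A, D). Edges now: 2
Op 3: add_edge(B, D). Edges now: 3
Op 4: add_edge(A, C). Edges now: 4
Op 5: add_edge(A, B). Edges now: 5
Op 6: add_edge(C, E). Edges now: 6
Op 7: add_edge(E, D). Edges now: 7
Op 8: add_edge(C, B). Edges now: 8
Compute levels (Kahn BFS):
  sources (in-degree 0): A
  process A: level=0
    A->B: in-degree(B)=1, level(B)>=1
    A->C: in-degree(C)=0, level(C)=1, enqueue
    A->D: in-degree(D)=2, level(D)>=1
  process C: level=1
    C->B: in-degree(B)=0, level(B)=2, enqueue
    C->E: in-degree(E)=1, level(E)>=2
  process B: level=2
    B->D: in-degree(D)=1, level(D)>=3
    B->E: in-degree(E)=0, level(E)=3, enqueue
  process E: level=3
    E->D: in-degree(D)=0, level(D)=4, enqueue
  process D: level=4
All levels: A:0, B:2, C:1, D:4, E:3
level(C) = 1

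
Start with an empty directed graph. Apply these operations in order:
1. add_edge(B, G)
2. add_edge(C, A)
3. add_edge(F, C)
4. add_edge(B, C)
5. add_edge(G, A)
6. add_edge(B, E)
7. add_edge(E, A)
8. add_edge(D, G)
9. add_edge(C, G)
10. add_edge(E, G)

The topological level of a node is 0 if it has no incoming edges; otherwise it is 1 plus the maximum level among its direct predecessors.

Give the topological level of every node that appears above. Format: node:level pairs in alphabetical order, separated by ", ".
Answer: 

Op 1: add_edge(B, G). Edges now: 1
Op 2: add_edge(C, A). Edges now: 2
Op 3: add_edge(F, C). Edges now: 3
Op 4: add_edge(B, C). Edges now: 4
Op 5: add_edge(G, A). Edges now: 5
Op 6: add_edge(B, E). Edges now: 6
Op 7: add_edge(E, A). Edges now: 7
Op 8: add_edge(D, G). Edges now: 8
Op 9: add_edge(C, G). Edges now: 9
Op 10: add_edge(E, G). Edges now: 10
Compute levels (Kahn BFS):
  sources (in-degree 0): B, D, F
  process B: level=0
    B->C: in-degree(C)=1, level(C)>=1
    B->E: in-degree(E)=0, level(E)=1, enqueue
    B->G: in-degree(G)=3, level(G)>=1
  process D: level=0
    D->G: in-degree(G)=2, level(G)>=1
  process F: level=0
    F->C: in-degree(C)=0, level(C)=1, enqueue
  process E: level=1
    E->A: in-degree(A)=2, level(A)>=2
    E->G: in-degree(G)=1, level(G)>=2
  process C: level=1
    C->A: in-degree(A)=1, level(A)>=2
    C->G: in-degree(G)=0, level(G)=2, enqueue
  process G: level=2
    G->A: in-degree(A)=0, level(A)=3, enqueue
  process A: level=3
All levels: A:3, B:0, C:1, D:0, E:1, F:0, G:2

Answer: A:3, B:0, C:1, D:0, E:1, F:0, G:2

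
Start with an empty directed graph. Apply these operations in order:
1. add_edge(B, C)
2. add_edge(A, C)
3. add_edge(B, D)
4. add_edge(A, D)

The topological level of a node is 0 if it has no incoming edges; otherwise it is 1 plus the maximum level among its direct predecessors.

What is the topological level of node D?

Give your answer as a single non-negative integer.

Op 1: add_edge(B, C). Edges now: 1
Op 2: add_edge(A, C). Edges now: 2
Op 3: add_edge(B, D). Edges now: 3
Op 4: add_edge(A, D). Edges now: 4
Compute levels (Kahn BFS):
  sources (in-degree 0): A, B
  process A: level=0
    A->C: in-degree(C)=1, level(C)>=1
    A->D: in-degree(D)=1, level(D)>=1
  process B: level=0
    B->C: in-degree(C)=0, level(C)=1, enqueue
    B->D: in-degree(D)=0, level(D)=1, enqueue
  process C: level=1
  process D: level=1
All levels: A:0, B:0, C:1, D:1
level(D) = 1

Answer: 1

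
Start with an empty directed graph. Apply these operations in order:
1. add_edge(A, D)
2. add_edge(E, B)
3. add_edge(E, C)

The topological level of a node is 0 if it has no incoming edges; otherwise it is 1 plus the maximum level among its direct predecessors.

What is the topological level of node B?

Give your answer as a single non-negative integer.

Answer: 1

Derivation:
Op 1: add_edge(A, D). Edges now: 1
Op 2: add_edge(E, B). Edges now: 2
Op 3: add_edge(E, C). Edges now: 3
Compute levels (Kahn BFS):
  sources (in-degree 0): A, E
  process A: level=0
    A->D: in-degree(D)=0, level(D)=1, enqueue
  process E: level=0
    E->B: in-degree(B)=0, level(B)=1, enqueue
    E->C: in-degree(C)=0, level(C)=1, enqueue
  process D: level=1
  process B: level=1
  process C: level=1
All levels: A:0, B:1, C:1, D:1, E:0
level(B) = 1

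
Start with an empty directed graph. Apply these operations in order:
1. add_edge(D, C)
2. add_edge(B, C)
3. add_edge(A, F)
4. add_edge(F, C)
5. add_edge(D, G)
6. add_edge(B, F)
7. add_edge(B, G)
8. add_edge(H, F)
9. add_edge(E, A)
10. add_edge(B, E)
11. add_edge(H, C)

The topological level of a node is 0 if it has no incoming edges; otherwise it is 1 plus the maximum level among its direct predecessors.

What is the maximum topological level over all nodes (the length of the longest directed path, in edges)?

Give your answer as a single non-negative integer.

Answer: 4

Derivation:
Op 1: add_edge(D, C). Edges now: 1
Op 2: add_edge(B, C). Edges now: 2
Op 3: add_edge(A, F). Edges now: 3
Op 4: add_edge(F, C). Edges now: 4
Op 5: add_edge(D, G). Edges now: 5
Op 6: add_edge(B, F). Edges now: 6
Op 7: add_edge(B, G). Edges now: 7
Op 8: add_edge(H, F). Edges now: 8
Op 9: add_edge(E, A). Edges now: 9
Op 10: add_edge(B, E). Edges now: 10
Op 11: add_edge(H, C). Edges now: 11
Compute levels (Kahn BFS):
  sources (in-degree 0): B, D, H
  process B: level=0
    B->C: in-degree(C)=3, level(C)>=1
    B->E: in-degree(E)=0, level(E)=1, enqueue
    B->F: in-degree(F)=2, level(F)>=1
    B->G: in-degree(G)=1, level(G)>=1
  process D: level=0
    D->C: in-degree(C)=2, level(C)>=1
    D->G: in-degree(G)=0, level(G)=1, enqueue
  process H: level=0
    H->C: in-degree(C)=1, level(C)>=1
    H->F: in-degree(F)=1, level(F)>=1
  process E: level=1
    E->A: in-degree(A)=0, level(A)=2, enqueue
  process G: level=1
  process A: level=2
    A->F: in-degree(F)=0, level(F)=3, enqueue
  process F: level=3
    F->C: in-degree(C)=0, level(C)=4, enqueue
  process C: level=4
All levels: A:2, B:0, C:4, D:0, E:1, F:3, G:1, H:0
max level = 4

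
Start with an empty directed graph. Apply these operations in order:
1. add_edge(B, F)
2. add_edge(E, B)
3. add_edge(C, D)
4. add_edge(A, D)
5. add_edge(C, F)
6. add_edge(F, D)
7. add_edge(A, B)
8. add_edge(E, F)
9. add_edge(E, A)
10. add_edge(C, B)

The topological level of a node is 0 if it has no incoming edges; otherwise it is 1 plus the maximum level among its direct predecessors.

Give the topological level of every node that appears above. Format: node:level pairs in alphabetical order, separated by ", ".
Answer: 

Op 1: add_edge(B, F). Edges now: 1
Op 2: add_edge(E, B). Edges now: 2
Op 3: add_edge(C, D). Edges now: 3
Op 4: add_edge(A, D). Edges now: 4
Op 5: add_edge(C, F). Edges now: 5
Op 6: add_edge(F, D). Edges now: 6
Op 7: add_edge(A, B). Edges now: 7
Op 8: add_edge(E, F). Edges now: 8
Op 9: add_edge(E, A). Edges now: 9
Op 10: add_edge(C, B). Edges now: 10
Compute levels (Kahn BFS):
  sources (in-degree 0): C, E
  process C: level=0
    C->B: in-degree(B)=2, level(B)>=1
    C->D: in-degree(D)=2, level(D)>=1
    C->F: in-degree(F)=2, level(F)>=1
  process E: level=0
    E->A: in-degree(A)=0, level(A)=1, enqueue
    E->B: in-degree(B)=1, level(B)>=1
    E->F: in-degree(F)=1, level(F)>=1
  process A: level=1
    A->B: in-degree(B)=0, level(B)=2, enqueue
    A->D: in-degree(D)=1, level(D)>=2
  process B: level=2
    B->F: in-degree(F)=0, level(F)=3, enqueue
  process F: level=3
    F->D: in-degree(D)=0, level(D)=4, enqueue
  process D: level=4
All levels: A:1, B:2, C:0, D:4, E:0, F:3

Answer: A:1, B:2, C:0, D:4, E:0, F:3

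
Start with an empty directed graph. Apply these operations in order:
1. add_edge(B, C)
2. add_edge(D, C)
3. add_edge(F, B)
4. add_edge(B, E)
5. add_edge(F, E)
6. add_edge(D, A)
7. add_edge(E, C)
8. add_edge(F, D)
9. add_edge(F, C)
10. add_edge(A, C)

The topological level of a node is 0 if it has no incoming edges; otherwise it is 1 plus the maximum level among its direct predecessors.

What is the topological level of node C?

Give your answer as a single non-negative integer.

Answer: 3

Derivation:
Op 1: add_edge(B, C). Edges now: 1
Op 2: add_edge(D, C). Edges now: 2
Op 3: add_edge(F, B). Edges now: 3
Op 4: add_edge(B, E). Edges now: 4
Op 5: add_edge(F, E). Edges now: 5
Op 6: add_edge(D, A). Edges now: 6
Op 7: add_edge(E, C). Edges now: 7
Op 8: add_edge(F, D). Edges now: 8
Op 9: add_edge(F, C). Edges now: 9
Op 10: add_edge(A, C). Edges now: 10
Compute levels (Kahn BFS):
  sources (in-degree 0): F
  process F: level=0
    F->B: in-degree(B)=0, level(B)=1, enqueue
    F->C: in-degree(C)=4, level(C)>=1
    F->D: in-degree(D)=0, level(D)=1, enqueue
    F->E: in-degree(E)=1, level(E)>=1
  process B: level=1
    B->C: in-degree(C)=3, level(C)>=2
    B->E: in-degree(E)=0, level(E)=2, enqueue
  process D: level=1
    D->A: in-degree(A)=0, level(A)=2, enqueue
    D->C: in-degree(C)=2, level(C)>=2
  process E: level=2
    E->C: in-degree(C)=1, level(C)>=3
  process A: level=2
    A->C: in-degree(C)=0, level(C)=3, enqueue
  process C: level=3
All levels: A:2, B:1, C:3, D:1, E:2, F:0
level(C) = 3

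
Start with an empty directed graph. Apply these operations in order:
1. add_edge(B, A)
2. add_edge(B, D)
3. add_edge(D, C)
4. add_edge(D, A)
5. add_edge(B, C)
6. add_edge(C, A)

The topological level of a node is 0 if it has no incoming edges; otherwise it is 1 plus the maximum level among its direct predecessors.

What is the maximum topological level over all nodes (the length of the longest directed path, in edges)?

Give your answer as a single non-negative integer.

Answer: 3

Derivation:
Op 1: add_edge(B, A). Edges now: 1
Op 2: add_edge(B, D). Edges now: 2
Op 3: add_edge(D, C). Edges now: 3
Op 4: add_edge(D, A). Edges now: 4
Op 5: add_edge(B, C). Edges now: 5
Op 6: add_edge(C, A). Edges now: 6
Compute levels (Kahn BFS):
  sources (in-degree 0): B
  process B: level=0
    B->A: in-degree(A)=2, level(A)>=1
    B->C: in-degree(C)=1, level(C)>=1
    B->D: in-degree(D)=0, level(D)=1, enqueue
  process D: level=1
    D->A: in-degree(A)=1, level(A)>=2
    D->C: in-degree(C)=0, level(C)=2, enqueue
  process C: level=2
    C->A: in-degree(A)=0, level(A)=3, enqueue
  process A: level=3
All levels: A:3, B:0, C:2, D:1
max level = 3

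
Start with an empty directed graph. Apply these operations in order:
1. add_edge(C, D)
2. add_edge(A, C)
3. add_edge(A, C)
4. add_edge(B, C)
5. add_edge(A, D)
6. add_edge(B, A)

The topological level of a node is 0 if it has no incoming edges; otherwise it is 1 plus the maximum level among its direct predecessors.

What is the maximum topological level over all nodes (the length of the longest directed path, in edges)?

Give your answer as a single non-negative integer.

Answer: 3

Derivation:
Op 1: add_edge(C, D). Edges now: 1
Op 2: add_edge(A, C). Edges now: 2
Op 3: add_edge(A, C) (duplicate, no change). Edges now: 2
Op 4: add_edge(B, C). Edges now: 3
Op 5: add_edge(A, D). Edges now: 4
Op 6: add_edge(B, A). Edges now: 5
Compute levels (Kahn BFS):
  sources (in-degree 0): B
  process B: level=0
    B->A: in-degree(A)=0, level(A)=1, enqueue
    B->C: in-degree(C)=1, level(C)>=1
  process A: level=1
    A->C: in-degree(C)=0, level(C)=2, enqueue
    A->D: in-degree(D)=1, level(D)>=2
  process C: level=2
    C->D: in-degree(D)=0, level(D)=3, enqueue
  process D: level=3
All levels: A:1, B:0, C:2, D:3
max level = 3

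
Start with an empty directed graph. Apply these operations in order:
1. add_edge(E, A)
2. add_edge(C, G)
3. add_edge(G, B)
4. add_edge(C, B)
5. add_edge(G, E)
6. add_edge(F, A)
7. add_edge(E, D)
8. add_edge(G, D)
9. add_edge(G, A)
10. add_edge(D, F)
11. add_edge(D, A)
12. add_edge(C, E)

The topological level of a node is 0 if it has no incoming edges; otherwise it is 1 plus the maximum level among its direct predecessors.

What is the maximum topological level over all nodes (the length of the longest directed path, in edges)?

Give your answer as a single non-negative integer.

Op 1: add_edge(E, A). Edges now: 1
Op 2: add_edge(C, G). Edges now: 2
Op 3: add_edge(G, B). Edges now: 3
Op 4: add_edge(C, B). Edges now: 4
Op 5: add_edge(G, E). Edges now: 5
Op 6: add_edge(F, A). Edges now: 6
Op 7: add_edge(E, D). Edges now: 7
Op 8: add_edge(G, D). Edges now: 8
Op 9: add_edge(G, A). Edges now: 9
Op 10: add_edge(D, F). Edges now: 10
Op 11: add_edge(D, A). Edges now: 11
Op 12: add_edge(C, E). Edges now: 12
Compute levels (Kahn BFS):
  sources (in-degree 0): C
  process C: level=0
    C->B: in-degree(B)=1, level(B)>=1
    C->E: in-degree(E)=1, level(E)>=1
    C->G: in-degree(G)=0, level(G)=1, enqueue
  process G: level=1
    G->A: in-degree(A)=3, level(A)>=2
    G->B: in-degree(B)=0, level(B)=2, enqueue
    G->D: in-degree(D)=1, level(D)>=2
    G->E: in-degree(E)=0, level(E)=2, enqueue
  process B: level=2
  process E: level=2
    E->A: in-degree(A)=2, level(A)>=3
    E->D: in-degree(D)=0, level(D)=3, enqueue
  process D: level=3
    D->A: in-degree(A)=1, level(A)>=4
    D->F: in-degree(F)=0, level(F)=4, enqueue
  process F: level=4
    F->A: in-degree(A)=0, level(A)=5, enqueue
  process A: level=5
All levels: A:5, B:2, C:0, D:3, E:2, F:4, G:1
max level = 5

Answer: 5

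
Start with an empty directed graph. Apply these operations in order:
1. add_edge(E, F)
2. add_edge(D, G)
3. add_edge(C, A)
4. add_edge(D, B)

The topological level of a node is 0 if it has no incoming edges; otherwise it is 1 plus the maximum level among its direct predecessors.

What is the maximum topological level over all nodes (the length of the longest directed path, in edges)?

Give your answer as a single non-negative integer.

Answer: 1

Derivation:
Op 1: add_edge(E, F). Edges now: 1
Op 2: add_edge(D, G). Edges now: 2
Op 3: add_edge(C, A). Edges now: 3
Op 4: add_edge(D, B). Edges now: 4
Compute levels (Kahn BFS):
  sources (in-degree 0): C, D, E
  process C: level=0
    C->A: in-degree(A)=0, level(A)=1, enqueue
  process D: level=0
    D->B: in-degree(B)=0, level(B)=1, enqueue
    D->G: in-degree(G)=0, level(G)=1, enqueue
  process E: level=0
    E->F: in-degree(F)=0, level(F)=1, enqueue
  process A: level=1
  process B: level=1
  process G: level=1
  process F: level=1
All levels: A:1, B:1, C:0, D:0, E:0, F:1, G:1
max level = 1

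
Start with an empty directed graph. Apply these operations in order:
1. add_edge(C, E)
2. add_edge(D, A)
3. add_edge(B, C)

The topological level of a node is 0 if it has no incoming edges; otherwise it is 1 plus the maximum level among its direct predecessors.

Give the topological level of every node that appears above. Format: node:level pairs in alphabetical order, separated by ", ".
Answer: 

Answer: A:1, B:0, C:1, D:0, E:2

Derivation:
Op 1: add_edge(C, E). Edges now: 1
Op 2: add_edge(D, A). Edges now: 2
Op 3: add_edge(B, C). Edges now: 3
Compute levels (Kahn BFS):
  sources (in-degree 0): B, D
  process B: level=0
    B->C: in-degree(C)=0, level(C)=1, enqueue
  process D: level=0
    D->A: in-degree(A)=0, level(A)=1, enqueue
  process C: level=1
    C->E: in-degree(E)=0, level(E)=2, enqueue
  process A: level=1
  process E: level=2
All levels: A:1, B:0, C:1, D:0, E:2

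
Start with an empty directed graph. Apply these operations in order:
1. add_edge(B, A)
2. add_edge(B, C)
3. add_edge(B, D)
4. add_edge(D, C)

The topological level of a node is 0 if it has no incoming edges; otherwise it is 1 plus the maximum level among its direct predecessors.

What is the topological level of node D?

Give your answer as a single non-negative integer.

Answer: 1

Derivation:
Op 1: add_edge(B, A). Edges now: 1
Op 2: add_edge(B, C). Edges now: 2
Op 3: add_edge(B, D). Edges now: 3
Op 4: add_edge(D, C). Edges now: 4
Compute levels (Kahn BFS):
  sources (in-degree 0): B
  process B: level=0
    B->A: in-degree(A)=0, level(A)=1, enqueue
    B->C: in-degree(C)=1, level(C)>=1
    B->D: in-degree(D)=0, level(D)=1, enqueue
  process A: level=1
  process D: level=1
    D->C: in-degree(C)=0, level(C)=2, enqueue
  process C: level=2
All levels: A:1, B:0, C:2, D:1
level(D) = 1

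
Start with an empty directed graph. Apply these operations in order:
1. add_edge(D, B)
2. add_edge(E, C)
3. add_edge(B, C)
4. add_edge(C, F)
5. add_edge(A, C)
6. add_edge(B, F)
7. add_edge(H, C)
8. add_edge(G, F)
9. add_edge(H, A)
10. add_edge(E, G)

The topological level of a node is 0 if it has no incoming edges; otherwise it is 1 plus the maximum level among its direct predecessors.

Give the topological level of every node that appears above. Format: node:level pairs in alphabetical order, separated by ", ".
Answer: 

Op 1: add_edge(D, B). Edges now: 1
Op 2: add_edge(E, C). Edges now: 2
Op 3: add_edge(B, C). Edges now: 3
Op 4: add_edge(C, F). Edges now: 4
Op 5: add_edge(A, C). Edges now: 5
Op 6: add_edge(B, F). Edges now: 6
Op 7: add_edge(H, C). Edges now: 7
Op 8: add_edge(G, F). Edges now: 8
Op 9: add_edge(H, A). Edges now: 9
Op 10: add_edge(E, G). Edges now: 10
Compute levels (Kahn BFS):
  sources (in-degree 0): D, E, H
  process D: level=0
    D->B: in-degree(B)=0, level(B)=1, enqueue
  process E: level=0
    E->C: in-degree(C)=3, level(C)>=1
    E->G: in-degree(G)=0, level(G)=1, enqueue
  process H: level=0
    H->A: in-degree(A)=0, level(A)=1, enqueue
    H->C: in-degree(C)=2, level(C)>=1
  process B: level=1
    B->C: in-degree(C)=1, level(C)>=2
    B->F: in-degree(F)=2, level(F)>=2
  process G: level=1
    G->F: in-degree(F)=1, level(F)>=2
  process A: level=1
    A->C: in-degree(C)=0, level(C)=2, enqueue
  process C: level=2
    C->F: in-degree(F)=0, level(F)=3, enqueue
  process F: level=3
All levels: A:1, B:1, C:2, D:0, E:0, F:3, G:1, H:0

Answer: A:1, B:1, C:2, D:0, E:0, F:3, G:1, H:0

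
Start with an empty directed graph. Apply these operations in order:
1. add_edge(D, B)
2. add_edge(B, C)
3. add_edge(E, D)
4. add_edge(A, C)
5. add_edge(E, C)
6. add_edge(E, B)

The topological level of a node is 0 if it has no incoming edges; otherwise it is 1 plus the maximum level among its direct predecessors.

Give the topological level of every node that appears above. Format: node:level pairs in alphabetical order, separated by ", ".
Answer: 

Op 1: add_edge(D, B). Edges now: 1
Op 2: add_edge(B, C). Edges now: 2
Op 3: add_edge(E, D). Edges now: 3
Op 4: add_edge(A, C). Edges now: 4
Op 5: add_edge(E, C). Edges now: 5
Op 6: add_edge(E, B). Edges now: 6
Compute levels (Kahn BFS):
  sources (in-degree 0): A, E
  process A: level=0
    A->C: in-degree(C)=2, level(C)>=1
  process E: level=0
    E->B: in-degree(B)=1, level(B)>=1
    E->C: in-degree(C)=1, level(C)>=1
    E->D: in-degree(D)=0, level(D)=1, enqueue
  process D: level=1
    D->B: in-degree(B)=0, level(B)=2, enqueue
  process B: level=2
    B->C: in-degree(C)=0, level(C)=3, enqueue
  process C: level=3
All levels: A:0, B:2, C:3, D:1, E:0

Answer: A:0, B:2, C:3, D:1, E:0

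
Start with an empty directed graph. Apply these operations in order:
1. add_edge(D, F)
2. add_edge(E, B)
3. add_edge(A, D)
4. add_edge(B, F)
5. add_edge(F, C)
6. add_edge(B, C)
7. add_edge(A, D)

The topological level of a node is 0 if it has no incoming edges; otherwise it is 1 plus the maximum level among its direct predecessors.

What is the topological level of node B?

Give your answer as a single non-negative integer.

Op 1: add_edge(D, F). Edges now: 1
Op 2: add_edge(E, B). Edges now: 2
Op 3: add_edge(A, D). Edges now: 3
Op 4: add_edge(B, F). Edges now: 4
Op 5: add_edge(F, C). Edges now: 5
Op 6: add_edge(B, C). Edges now: 6
Op 7: add_edge(A, D) (duplicate, no change). Edges now: 6
Compute levels (Kahn BFS):
  sources (in-degree 0): A, E
  process A: level=0
    A->D: in-degree(D)=0, level(D)=1, enqueue
  process E: level=0
    E->B: in-degree(B)=0, level(B)=1, enqueue
  process D: level=1
    D->F: in-degree(F)=1, level(F)>=2
  process B: level=1
    B->C: in-degree(C)=1, level(C)>=2
    B->F: in-degree(F)=0, level(F)=2, enqueue
  process F: level=2
    F->C: in-degree(C)=0, level(C)=3, enqueue
  process C: level=3
All levels: A:0, B:1, C:3, D:1, E:0, F:2
level(B) = 1

Answer: 1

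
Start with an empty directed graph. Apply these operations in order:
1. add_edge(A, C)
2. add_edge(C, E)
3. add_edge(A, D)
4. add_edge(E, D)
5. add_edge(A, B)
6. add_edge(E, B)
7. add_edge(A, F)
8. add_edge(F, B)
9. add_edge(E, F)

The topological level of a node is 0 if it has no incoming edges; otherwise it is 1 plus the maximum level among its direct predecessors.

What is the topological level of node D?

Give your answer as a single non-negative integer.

Op 1: add_edge(A, C). Edges now: 1
Op 2: add_edge(C, E). Edges now: 2
Op 3: add_edge(A, D). Edges now: 3
Op 4: add_edge(E, D). Edges now: 4
Op 5: add_edge(A, B). Edges now: 5
Op 6: add_edge(E, B). Edges now: 6
Op 7: add_edge(A, F). Edges now: 7
Op 8: add_edge(F, B). Edges now: 8
Op 9: add_edge(E, F). Edges now: 9
Compute levels (Kahn BFS):
  sources (in-degree 0): A
  process A: level=0
    A->B: in-degree(B)=2, level(B)>=1
    A->C: in-degree(C)=0, level(C)=1, enqueue
    A->D: in-degree(D)=1, level(D)>=1
    A->F: in-degree(F)=1, level(F)>=1
  process C: level=1
    C->E: in-degree(E)=0, level(E)=2, enqueue
  process E: level=2
    E->B: in-degree(B)=1, level(B)>=3
    E->D: in-degree(D)=0, level(D)=3, enqueue
    E->F: in-degree(F)=0, level(F)=3, enqueue
  process D: level=3
  process F: level=3
    F->B: in-degree(B)=0, level(B)=4, enqueue
  process B: level=4
All levels: A:0, B:4, C:1, D:3, E:2, F:3
level(D) = 3

Answer: 3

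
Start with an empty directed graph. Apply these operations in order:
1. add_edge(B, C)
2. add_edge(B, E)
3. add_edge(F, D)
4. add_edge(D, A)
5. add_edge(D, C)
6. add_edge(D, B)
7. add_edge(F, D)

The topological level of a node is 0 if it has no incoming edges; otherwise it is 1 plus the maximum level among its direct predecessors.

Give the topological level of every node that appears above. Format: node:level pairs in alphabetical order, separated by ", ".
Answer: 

Op 1: add_edge(B, C). Edges now: 1
Op 2: add_edge(B, E). Edges now: 2
Op 3: add_edge(F, D). Edges now: 3
Op 4: add_edge(D, A). Edges now: 4
Op 5: add_edge(D, C). Edges now: 5
Op 6: add_edge(D, B). Edges now: 6
Op 7: add_edge(F, D) (duplicate, no change). Edges now: 6
Compute levels (Kahn BFS):
  sources (in-degree 0): F
  process F: level=0
    F->D: in-degree(D)=0, level(D)=1, enqueue
  process D: level=1
    D->A: in-degree(A)=0, level(A)=2, enqueue
    D->B: in-degree(B)=0, level(B)=2, enqueue
    D->C: in-degree(C)=1, level(C)>=2
  process A: level=2
  process B: level=2
    B->C: in-degree(C)=0, level(C)=3, enqueue
    B->E: in-degree(E)=0, level(E)=3, enqueue
  process C: level=3
  process E: level=3
All levels: A:2, B:2, C:3, D:1, E:3, F:0

Answer: A:2, B:2, C:3, D:1, E:3, F:0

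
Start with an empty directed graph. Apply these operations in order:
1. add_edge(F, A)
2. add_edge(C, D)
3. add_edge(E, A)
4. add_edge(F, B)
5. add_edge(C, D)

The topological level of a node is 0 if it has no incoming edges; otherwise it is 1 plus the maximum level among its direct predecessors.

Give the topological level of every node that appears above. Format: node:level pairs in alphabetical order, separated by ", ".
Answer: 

Op 1: add_edge(F, A). Edges now: 1
Op 2: add_edge(C, D). Edges now: 2
Op 3: add_edge(E, A). Edges now: 3
Op 4: add_edge(F, B). Edges now: 4
Op 5: add_edge(C, D) (duplicate, no change). Edges now: 4
Compute levels (Kahn BFS):
  sources (in-degree 0): C, E, F
  process C: level=0
    C->D: in-degree(D)=0, level(D)=1, enqueue
  process E: level=0
    E->A: in-degree(A)=1, level(A)>=1
  process F: level=0
    F->A: in-degree(A)=0, level(A)=1, enqueue
    F->B: in-degree(B)=0, level(B)=1, enqueue
  process D: level=1
  process A: level=1
  process B: level=1
All levels: A:1, B:1, C:0, D:1, E:0, F:0

Answer: A:1, B:1, C:0, D:1, E:0, F:0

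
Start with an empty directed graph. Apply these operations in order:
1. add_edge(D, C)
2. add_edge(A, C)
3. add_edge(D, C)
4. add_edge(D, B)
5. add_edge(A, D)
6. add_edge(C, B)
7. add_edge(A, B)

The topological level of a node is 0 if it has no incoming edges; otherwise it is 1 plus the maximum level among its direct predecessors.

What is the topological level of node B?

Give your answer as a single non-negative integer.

Op 1: add_edge(D, C). Edges now: 1
Op 2: add_edge(A, C). Edges now: 2
Op 3: add_edge(D, C) (duplicate, no change). Edges now: 2
Op 4: add_edge(D, B). Edges now: 3
Op 5: add_edge(A, D). Edges now: 4
Op 6: add_edge(C, B). Edges now: 5
Op 7: add_edge(A, B). Edges now: 6
Compute levels (Kahn BFS):
  sources (in-degree 0): A
  process A: level=0
    A->B: in-degree(B)=2, level(B)>=1
    A->C: in-degree(C)=1, level(C)>=1
    A->D: in-degree(D)=0, level(D)=1, enqueue
  process D: level=1
    D->B: in-degree(B)=1, level(B)>=2
    D->C: in-degree(C)=0, level(C)=2, enqueue
  process C: level=2
    C->B: in-degree(B)=0, level(B)=3, enqueue
  process B: level=3
All levels: A:0, B:3, C:2, D:1
level(B) = 3

Answer: 3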